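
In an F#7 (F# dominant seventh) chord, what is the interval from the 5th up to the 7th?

F# dominant seventh is spelled F#-A#-C#-E.
So we need the interval from C# up to E.
From C# to E: 3 semitones over a third = minor.

m3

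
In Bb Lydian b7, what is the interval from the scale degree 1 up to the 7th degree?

minor seventh

The scale runs Bb C D E F G Ab.
That puts Bb below Ab.
Bb up to Ab is 10 semitones, a half step narrower than a major seventh, so the interval is minor.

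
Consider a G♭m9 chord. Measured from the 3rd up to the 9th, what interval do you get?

G♭m9 (G♭ minor ninth) is spelled G♭, B𝄫, D♭, F♭, A♭.
That puts B𝄫 below A♭.
From B𝄫 to A♭ is 11 semitones, exactly the major seventh.

major 7th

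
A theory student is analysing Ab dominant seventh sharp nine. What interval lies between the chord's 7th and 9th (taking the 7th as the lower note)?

augmented third

Ab7#9 (Ab dominant seventh sharp nine) is spelled Ab, C, Eb, Gb, B.
7th = Gb; 9th = B.
3 letter names make it a third; at 5 semitones (a half step wider than major) the quality is augmented.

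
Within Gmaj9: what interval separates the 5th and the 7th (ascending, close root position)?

major third

Gmaj9 is spelled G–B–D–F♯–A.
5th = D; 7th = F♯.
Counting 3 letters and 4 half steps from D gives a major third.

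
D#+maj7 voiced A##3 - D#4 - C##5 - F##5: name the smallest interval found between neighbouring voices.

diminished fourth

Adjacent intervals: A##3→D#4 = diminished fourth; D#4→C##5 = major seventh; C##5→F##5 = perfect fourth.
The smallest is A##3 to D#4, a diminished fourth (4 semitones).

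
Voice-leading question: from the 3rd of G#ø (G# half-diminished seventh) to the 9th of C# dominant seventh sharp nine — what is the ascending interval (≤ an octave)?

The 3rd of G#ø (G# half-diminished seventh) is B; the 9th of C# dominant seventh sharp nine is D##.
3 letter names make it a third; at 5 semitones (a half step wider than major) the quality is augmented.

augmented third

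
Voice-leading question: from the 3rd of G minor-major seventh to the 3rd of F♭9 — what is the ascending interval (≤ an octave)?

G minor-major seventh has B♭ as its 3rd, and F♭9 has A♭ as its 3rd.
B♭ up to A♭ is 10 semitones, a half step narrower than a major seventh, so the interval is minor.

minor 7th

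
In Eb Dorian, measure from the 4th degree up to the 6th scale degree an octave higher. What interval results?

major tenth

The scale runs Eb F Gb Ab Bb C Db.
That puts Ab below C.
Counting 10 letters and 16 half steps from Ab gives a major tenth.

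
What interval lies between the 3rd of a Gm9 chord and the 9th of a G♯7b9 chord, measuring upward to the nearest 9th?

Gm9 has B♭ as its 3rd, and G♯7b9 has A as its 9th.
B♭ up to A spans 7 letter names and 11 semitones — a major seventh.

major seventh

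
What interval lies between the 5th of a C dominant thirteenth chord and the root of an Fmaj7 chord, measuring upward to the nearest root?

minor 7th

C dominant thirteenth has G as its 5th, and Fmaj7 has F as its root.
G up to F is 10 semitones, a half step narrower than a major seventh, so the interval is minor.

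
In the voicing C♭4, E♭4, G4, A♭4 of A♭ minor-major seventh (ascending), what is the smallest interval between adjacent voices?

Adjacent intervals: C♭4→E♭4 = major third; E♭4→G4 = major third; G4→A♭4 = minor second.
The smallest is G4 to A♭4, a minor second (1 semitone).

minor second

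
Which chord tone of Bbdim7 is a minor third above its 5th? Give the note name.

Abb

Bb diminished seventh: Bb Db Fb Abb.
The 5th is Fb. A minor third above Fb is Abb.
Abb is the chord's 7th.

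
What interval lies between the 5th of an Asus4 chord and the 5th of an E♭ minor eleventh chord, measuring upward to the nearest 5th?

diminished fifth

The 5th of Asus4 is E; the 5th of E♭ minor eleventh is B♭.
E up to B♭ is 6 semitones, a half step narrower than a perfect fifth, so the interval is diminished.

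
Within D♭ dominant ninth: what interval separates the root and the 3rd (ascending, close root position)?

The chord tones of D♭9 are D♭ F A♭ C♭ E♭.
So we need the interval from D♭ up to F.
From D♭ to F is 4 semitones, exactly the major third.

major 3rd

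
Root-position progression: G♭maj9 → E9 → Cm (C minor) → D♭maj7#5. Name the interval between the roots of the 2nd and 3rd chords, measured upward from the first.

m6

The roots are E and C.
From E to C: 8 semitones over a sixth = minor.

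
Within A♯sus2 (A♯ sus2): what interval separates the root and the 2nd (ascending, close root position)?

Spelling the chord: A♯ B♯ E♯.
That puts A♯ below B♯.
Counting 2 letters and 2 half steps from A♯ gives a major second.

major second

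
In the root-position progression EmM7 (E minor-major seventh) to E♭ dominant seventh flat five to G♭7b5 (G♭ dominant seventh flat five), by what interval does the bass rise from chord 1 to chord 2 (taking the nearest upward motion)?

diminished 8th

The roots are E and E♭.
From E to E♭: 11 semitones over an octave = diminished.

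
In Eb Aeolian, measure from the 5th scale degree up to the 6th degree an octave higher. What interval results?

minor ninth

Eb natural minor: Eb F Gb Ab Bb Cb Db.
So we need the interval from Bb up to Cb.
From Bb to Cb: 13 semitones over a ninth = minor.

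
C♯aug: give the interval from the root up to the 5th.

augmented 5th

C♯+ (C♯ augmented) is spelled C♯-E♯-G𝄪.
That puts C♯ below G𝄪.
From C♯ to G𝄪: 8 semitones over a fifth = augmented.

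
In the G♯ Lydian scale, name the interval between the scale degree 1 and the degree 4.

Spelling the G♯ Lydian scale: G♯ A♯ B♯ C𝄪 D♯ E♯ F𝄪.
That puts G♯ below C𝄪.
G♯ up to C𝄪 is 6 semitones, a half step wider than a perfect fourth, so the interval is augmented.

A4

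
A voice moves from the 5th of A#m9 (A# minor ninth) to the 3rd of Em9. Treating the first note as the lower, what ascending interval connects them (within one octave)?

A#m9 (A# minor ninth) has E# as its 5th, and Em9 has G as its 3rd.
From E# to G: 2 semitones over a third = diminished.

diminished 3rd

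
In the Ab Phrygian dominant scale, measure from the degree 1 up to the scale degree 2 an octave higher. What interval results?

minor 9th

Ab phrygian dominant: Ab Bbb C Db Eb Fb Gb.
Degree 1 = Ab; scale degree 2 (up an octave) = Bbb.
Ab up to Bbb is 13 semitones, a half step narrower than a major ninth, so the interval is minor.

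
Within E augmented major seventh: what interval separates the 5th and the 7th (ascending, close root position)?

The chord tones of Emaj7#5 are E-G#-B#-D#.
So we need the interval from B# up to D#.
3 letter names make it a third; at 3 semitones (a half step narrower than major) the quality is minor.

minor 3rd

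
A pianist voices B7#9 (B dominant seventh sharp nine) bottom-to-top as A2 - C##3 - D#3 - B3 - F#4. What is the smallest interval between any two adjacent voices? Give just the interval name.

Adjacent intervals: A2→C##3 = augmented third; C##3→D#3 = minor second; D#3→B3 = minor sixth; B3→F#4 = perfect fifth.
The smallest is C##3 to D#3, a minor second (1 semitone).

m2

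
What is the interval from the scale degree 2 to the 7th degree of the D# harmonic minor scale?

major 6th

Spelling the D# harmonic minor scale: D# E# F# G# A# B C##.
So we need the interval from E# up to C##.
E# up to C## spans 6 letter names and 9 semitones — a major sixth.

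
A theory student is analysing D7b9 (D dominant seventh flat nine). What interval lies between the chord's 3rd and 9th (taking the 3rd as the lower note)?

D dominant seventh flat nine: D, F#, A, C, Eb.
That puts F# below Eb.
From F# to Eb: 9 semitones over a seventh = diminished.

d7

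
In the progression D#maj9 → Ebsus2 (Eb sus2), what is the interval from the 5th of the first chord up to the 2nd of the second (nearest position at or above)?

The 5th of D#maj9 is A#; the 2nd of Ebsus2 (Eb sus2) is F.
6 letter names make it a sixth; at 7 semitones (a whole step narrower than major) the quality is diminished.

diminished sixth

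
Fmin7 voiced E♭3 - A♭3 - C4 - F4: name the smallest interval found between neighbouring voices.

Adjacent intervals: E♭3→A♭3 = perfect fourth; A♭3→C4 = major third; C4→F4 = perfect fourth.
The smallest is A♭3 to C4, a major third (4 semitones).

major third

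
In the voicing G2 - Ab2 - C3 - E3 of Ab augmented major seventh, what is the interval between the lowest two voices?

m2

Those voices are G2 and Ab2.
From G to Ab: 1 semitone over a second = minor.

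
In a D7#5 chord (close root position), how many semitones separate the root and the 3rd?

The chord tones of Daug7 (D augmented seventh) are D-F♯-A♯-C.
D to F♯ is a major third: 4 semitones.

4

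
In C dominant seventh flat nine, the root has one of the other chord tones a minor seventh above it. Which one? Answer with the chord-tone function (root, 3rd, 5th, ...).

7th

C7b9 (C dominant seventh flat nine): C-E-G-Bb-Db.
The root is C. A minor seventh above C is Bb.
Bb is the chord's 7th.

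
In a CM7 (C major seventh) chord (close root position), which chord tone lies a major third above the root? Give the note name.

E

Spelling the chord: C E G B.
The root is C. A major third above C is E.
E is the chord's 3rd.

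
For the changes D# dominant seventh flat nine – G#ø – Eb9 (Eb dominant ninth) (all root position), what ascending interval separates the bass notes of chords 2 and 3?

The roots are G# and Eb.
From G# to Eb: 7 semitones over a sixth = diminished.

d6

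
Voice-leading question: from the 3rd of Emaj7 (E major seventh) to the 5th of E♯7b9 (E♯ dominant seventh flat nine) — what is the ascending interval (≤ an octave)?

Emaj7 (E major seventh) has G♯ as its 3rd, and E♯7b9 (E♯ dominant seventh flat nine) has B♯ as its 5th.
From G♯ to B♯ is 4 semitones, exactly the major third.

major 3rd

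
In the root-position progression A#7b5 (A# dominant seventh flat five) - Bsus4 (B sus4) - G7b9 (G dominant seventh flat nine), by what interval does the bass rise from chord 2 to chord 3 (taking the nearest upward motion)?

minor sixth

The roots are B and G.
From B to G: 8 semitones over a sixth = minor.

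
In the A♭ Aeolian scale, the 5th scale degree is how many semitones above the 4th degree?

2

The scale is A♭ B♭ C♭ D♭ E♭ F♭ G♭.
D♭ up to E♭ is a major second — 2 semitones.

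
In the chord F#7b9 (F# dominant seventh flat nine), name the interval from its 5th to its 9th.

F#7b9: F#-A#-C#-E-G.
The 5th is C# and the 9th is G.
From C# to G: 6 semitones over a fifth = diminished.

diminished 5th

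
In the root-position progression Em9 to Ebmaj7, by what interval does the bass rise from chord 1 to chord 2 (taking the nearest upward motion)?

The roots are E and Eb.
E up to Eb is 11 semitones, a half step narrower than a perfect octave, so the interval is diminished.

d8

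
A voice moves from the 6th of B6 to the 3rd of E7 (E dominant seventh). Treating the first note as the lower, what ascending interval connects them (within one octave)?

The 6th of B6 is G#; the 3rd of E7 (E dominant seventh) is G#.
G# up to G# spans 1 letter names and 0 semitones — a perfect unison.

perfect unison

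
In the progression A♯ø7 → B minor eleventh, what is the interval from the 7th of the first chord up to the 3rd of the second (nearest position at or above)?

diminished fifth

The 7th of A♯ø7 is G♯; the 3rd of B minor eleventh is D.
G♯ up to D is 6 semitones, a half step narrower than a perfect fifth, so the interval is diminished.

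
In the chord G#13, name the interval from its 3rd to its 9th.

minor seventh

G#13 is spelled G#, B#, D#, F#, A#, E#.
3rd = B#; 9th = A#.
From B# to A#: 10 semitones over a seventh = minor.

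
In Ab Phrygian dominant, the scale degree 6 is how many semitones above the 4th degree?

The scale is Ab Bbb C Db Eb Fb Gb.
Db up to Fb is a minor third — 3 semitones.

3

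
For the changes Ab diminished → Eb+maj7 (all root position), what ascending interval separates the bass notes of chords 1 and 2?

perfect fifth

The roots are Ab and Eb.
From Ab to Eb is 7 semitones, exactly the perfect fifth.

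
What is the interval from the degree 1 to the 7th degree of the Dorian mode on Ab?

Spelling the Dorian mode on Ab: Ab Bb Cb Db Eb F Gb.
Degree 1 = Ab; degree 7 = Gb.
Ab up to Gb is 10 semitones, a half step narrower than a major seventh, so the interval is minor.

minor 7th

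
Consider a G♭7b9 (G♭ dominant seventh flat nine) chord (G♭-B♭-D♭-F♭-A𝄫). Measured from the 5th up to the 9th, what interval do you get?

5th = D♭; 9th = A𝄫.
D♭ up to A𝄫 is 6 semitones, a half step narrower than a perfect fifth, so the interval is diminished.

diminished fifth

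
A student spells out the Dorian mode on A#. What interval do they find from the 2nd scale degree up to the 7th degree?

minor sixth

The scale runs A# B# C# D# E# F## G#.
So we need the interval from B# up to G#.
From B# to G#: 8 semitones over a sixth = minor.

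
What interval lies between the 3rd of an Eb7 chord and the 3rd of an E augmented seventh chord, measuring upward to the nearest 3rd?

Eb7 has G as its 3rd, and E augmented seventh has G# as its 3rd.
1 letter names make it a unison; at 1 semitone (a half step wider than perfect) the quality is augmented.

augmented unison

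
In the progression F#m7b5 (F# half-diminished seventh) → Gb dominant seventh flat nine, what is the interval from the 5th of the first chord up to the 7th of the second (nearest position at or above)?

The 5th of F#m7b5 (F# half-diminished seventh) is C; the 7th of Gb dominant seventh flat nine is Fb.
4 letter names make it a fourth; at 4 semitones (a half step narrower than perfect) the quality is diminished.

diminished fourth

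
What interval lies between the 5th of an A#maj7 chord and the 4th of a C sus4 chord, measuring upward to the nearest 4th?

diminished 2nd

The 5th of A#maj7 is E#; the 4th of C sus4 is F.
E# up to F is 0 semitones, a whole step narrower than a major second, so the interval is diminished.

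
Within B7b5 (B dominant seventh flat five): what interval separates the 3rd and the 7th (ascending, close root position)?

B7b5: B D# F A.
3rd = D#; 7th = A.
5 letter names make it a fifth; at 6 semitones (a half step narrower than perfect) the quality is diminished.

diminished fifth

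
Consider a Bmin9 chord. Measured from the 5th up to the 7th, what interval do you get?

minor third

Bmin9 (B minor ninth): B, D, F♯, A, C♯.
That puts F♯ below A.
3 letter names make it a third; at 3 semitones (a half step narrower than major) the quality is minor.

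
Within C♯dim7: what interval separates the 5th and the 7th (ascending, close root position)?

C♯dim7: C♯-E-G-B♭.
So we need the interval from G up to B♭.
From G to B♭: 3 semitones over a third = minor.

minor 3rd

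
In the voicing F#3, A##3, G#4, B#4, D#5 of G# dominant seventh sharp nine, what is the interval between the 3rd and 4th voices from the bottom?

Those voices are G#4 and B#4.
G# up to B# spans 3 letter names and 4 semitones — a major third.

major 3rd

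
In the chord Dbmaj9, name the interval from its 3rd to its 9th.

Spelling the chord: Db, F, Ab, C, Eb.
The 3rd is F and the 9th is Eb.
From F to Eb: 10 semitones over a seventh = minor.

minor seventh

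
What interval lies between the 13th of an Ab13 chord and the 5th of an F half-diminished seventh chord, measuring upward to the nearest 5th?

The 13th of Ab13 is F; the 5th of F half-diminished seventh is Cb.
From F to Cb: 6 semitones over a fifth = diminished.

diminished 5th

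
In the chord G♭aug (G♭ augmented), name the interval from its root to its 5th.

augmented fifth

The chord tones of G♭aug are G♭ B♭ D.
Root = G♭; 5th = D.
G♭ up to D is 8 semitones, a half step wider than a perfect fifth, so the interval is augmented.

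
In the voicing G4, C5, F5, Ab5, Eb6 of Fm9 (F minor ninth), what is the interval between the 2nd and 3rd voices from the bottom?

perfect fourth

Those voices are C5 and F5.
From C to F is 5 semitones, exactly the perfect fourth.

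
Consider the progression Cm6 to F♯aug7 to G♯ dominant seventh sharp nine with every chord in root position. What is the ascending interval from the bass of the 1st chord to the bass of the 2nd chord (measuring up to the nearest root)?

The roots are C and F♯.
From C to F♯: 6 semitones over a fourth = augmented.

A4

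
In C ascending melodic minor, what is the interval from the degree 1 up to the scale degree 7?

major seventh

Spelling C ascending melodic minor: C D Eb F G A B.
Degree 1 = C; 7th scale degree = B.
C up to B spans 7 letter names and 11 semitones — a major seventh.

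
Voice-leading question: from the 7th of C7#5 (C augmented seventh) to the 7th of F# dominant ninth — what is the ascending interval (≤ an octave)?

augmented fourth

C7#5 (C augmented seventh) has Bb as its 7th, and F# dominant ninth has E as its 7th.
Bb up to E is 6 semitones, a half step wider than a perfect fourth, so the interval is augmented.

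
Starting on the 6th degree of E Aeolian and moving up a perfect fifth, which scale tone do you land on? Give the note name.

The scale is E F# G A B C D.
The 6th degree is C; a perfect fifth above that is G — scale degree 3.

G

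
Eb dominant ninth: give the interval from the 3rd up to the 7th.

diminished fifth

Eb dominant ninth is spelled Eb-G-Bb-Db-F.
The 3rd is G and the 7th is Db.
G up to Db is 6 semitones, a half step narrower than a perfect fifth, so the interval is diminished.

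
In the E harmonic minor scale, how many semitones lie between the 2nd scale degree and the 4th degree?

The scale is E F# G A B C D#.
F# up to A is a minor third — 3 semitones.

3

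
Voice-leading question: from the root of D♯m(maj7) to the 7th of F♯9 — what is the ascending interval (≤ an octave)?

The root of D♯m(maj7) is D♯; the 7th of F♯9 is E.
D♯ up to E is 1 semitone, a half step narrower than a major second, so the interval is minor.

minor second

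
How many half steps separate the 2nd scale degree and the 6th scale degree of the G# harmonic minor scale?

The scale is G# A# B C# D# E F##.
A# up to E is a diminished fifth — 6 semitones.

6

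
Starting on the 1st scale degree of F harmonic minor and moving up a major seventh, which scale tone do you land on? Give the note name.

E

The scale is F G A♭ B♭ C D♭ E.
The 1st scale degree is F; a major seventh above that is E — scale degree 7.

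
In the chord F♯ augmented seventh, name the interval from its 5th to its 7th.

Spelling the chord: F♯, A♯, C𝄪, E.
The 5th is C𝄪 and the 7th is E.
3 letter names make it a third; at 2 semitones (a whole step narrower than major) the quality is diminished.

diminished third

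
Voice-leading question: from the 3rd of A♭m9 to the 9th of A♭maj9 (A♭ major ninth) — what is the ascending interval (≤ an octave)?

M7

The 3rd of A♭m9 is C♭; the 9th of A♭maj9 (A♭ major ninth) is B♭.
Counting 7 letters and 11 half steps from C♭ gives a major seventh.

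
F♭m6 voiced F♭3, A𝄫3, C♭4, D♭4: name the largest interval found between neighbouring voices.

Adjacent intervals: F♭3→A𝄫3 = minor third; A𝄫3→C♭4 = major third; C♭4→D♭4 = major second.
The largest is A𝄫3 to C♭4, a major third (4 semitones).

major third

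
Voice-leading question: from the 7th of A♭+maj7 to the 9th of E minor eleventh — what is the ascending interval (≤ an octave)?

major seventh

The 7th of A♭+maj7 is G; the 9th of E minor eleventh is F♯.
G up to F♯ spans 7 letter names and 11 semitones — a major seventh.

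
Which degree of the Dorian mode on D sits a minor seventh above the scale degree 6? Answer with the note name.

The scale is D E F G A B C.
The scale degree 6 is B; a minor seventh above that is A — scale degree 5.

A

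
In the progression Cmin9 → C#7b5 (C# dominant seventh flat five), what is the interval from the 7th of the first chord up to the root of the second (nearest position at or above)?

augmented second

Cmin9 has Bb as its 7th, and C#7b5 (C# dominant seventh flat five) has C# as its root.
2 letter names make it a second; at 3 semitones (a half step wider than major) the quality is augmented.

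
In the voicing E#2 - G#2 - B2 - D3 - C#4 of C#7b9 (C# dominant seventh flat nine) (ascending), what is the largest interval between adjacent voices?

Adjacent intervals: E#2→G#2 = minor third; G#2→B2 = minor third; B2→D3 = minor third; D3→C#4 = major seventh.
The largest is D3 to C#4, a major seventh (11 semitones).

major 7th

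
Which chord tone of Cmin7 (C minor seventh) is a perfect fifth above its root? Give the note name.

G

C minor seventh is spelled C, Eb, G, Bb.
The root is C. A perfect fifth above C is G.
G is the chord's 5th.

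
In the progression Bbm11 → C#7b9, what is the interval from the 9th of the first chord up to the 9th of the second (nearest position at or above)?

major second

Bbm11 has C as its 9th, and C#7b9 has D as its 9th.
From C to D is 2 semitones, exactly the major second.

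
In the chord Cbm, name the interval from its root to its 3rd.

minor third

Cbm is spelled Cb–Ebb–Gb.
Root = Cb; 3rd = Ebb.
3 letter names make it a third; at 3 semitones (a half step narrower than major) the quality is minor.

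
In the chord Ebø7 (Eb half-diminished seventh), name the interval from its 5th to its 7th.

major third

Eb half-diminished seventh is spelled Eb, Gb, Bbb, Db.
The 5th is Bbb and the 7th is Db.
From Bbb to Db is 4 semitones, exactly the major third.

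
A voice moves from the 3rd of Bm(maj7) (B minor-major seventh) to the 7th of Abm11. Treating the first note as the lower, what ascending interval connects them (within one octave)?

diminished 4th

Bm(maj7) (B minor-major seventh) has D as its 3rd, and Abm11 has Gb as its 7th.
4 letter names make it a fourth; at 4 semitones (a half step narrower than perfect) the quality is diminished.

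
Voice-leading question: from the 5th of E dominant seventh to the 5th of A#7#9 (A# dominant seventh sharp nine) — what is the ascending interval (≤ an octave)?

A4

E dominant seventh has B as its 5th, and A#7#9 (A# dominant seventh sharp nine) has E# as its 5th.
From B to E#: 6 semitones over a fourth = augmented.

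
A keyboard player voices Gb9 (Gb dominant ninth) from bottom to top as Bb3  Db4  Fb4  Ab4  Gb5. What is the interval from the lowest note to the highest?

The outer voices are Bb3 and Gb5.
13 letter names make it a thirteenth; at 20 semitones (a half step narrower than major) the quality is minor.

m13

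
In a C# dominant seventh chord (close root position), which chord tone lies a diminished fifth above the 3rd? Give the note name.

C#7 (C# dominant seventh): C# E# G# B.
The 3rd is E#. A diminished fifth above E# is B.
B is the chord's 7th.

B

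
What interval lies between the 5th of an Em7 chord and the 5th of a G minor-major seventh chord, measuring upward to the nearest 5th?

minor third

Em7 has B as its 5th, and G minor-major seventh has D as its 5th.
B up to D is 3 semitones, a half step narrower than a major third, so the interval is minor.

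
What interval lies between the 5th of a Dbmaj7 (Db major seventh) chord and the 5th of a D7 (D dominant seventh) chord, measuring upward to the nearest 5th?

A1

Dbmaj7 (Db major seventh) has Ab as its 5th, and D7 (D dominant seventh) has A as its 5th.
Ab up to A is 1 semitone, a half step wider than a perfect unison, so the interval is augmented.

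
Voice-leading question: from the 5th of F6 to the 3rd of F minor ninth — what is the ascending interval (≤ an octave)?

minor sixth

F6 has C as its 5th, and F minor ninth has Ab as its 3rd.
C up to Ab is 8 semitones, a half step narrower than a major sixth, so the interval is minor.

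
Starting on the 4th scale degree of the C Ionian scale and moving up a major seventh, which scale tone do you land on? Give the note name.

E

The scale is C D E F G A B.
The 4th scale degree is F; a major seventh above that is E — scale degree 3.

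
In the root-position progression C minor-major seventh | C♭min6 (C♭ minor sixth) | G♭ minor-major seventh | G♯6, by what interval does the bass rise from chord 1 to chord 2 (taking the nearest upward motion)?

The roots are C and C♭.
8 letter names make it an octave; at 11 semitones (a half step narrower than perfect) the quality is diminished.

diminished octave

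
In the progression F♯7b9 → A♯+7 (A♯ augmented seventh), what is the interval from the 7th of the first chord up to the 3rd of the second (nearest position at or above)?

A6

The 7th of F♯7b9 is E; the 3rd of A♯+7 (A♯ augmented seventh) is C𝄪.
From E to C𝄪: 10 semitones over a sixth = augmented.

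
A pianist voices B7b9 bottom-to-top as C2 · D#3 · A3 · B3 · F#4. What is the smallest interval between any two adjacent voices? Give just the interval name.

M2

Adjacent intervals: C2→D#3 = augmented ninth; D#3→A3 = diminished fifth; A3→B3 = major second; B3→F#4 = perfect fifth.
The smallest is A3 to B3, a major second (2 semitones).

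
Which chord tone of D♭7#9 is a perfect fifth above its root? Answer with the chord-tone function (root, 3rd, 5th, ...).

D♭7#9 (D♭ dominant seventh sharp nine) is spelled D♭–F–A♭–C♭–E.
The root is D♭. A perfect fifth above D♭ is A♭.
A♭ is the chord's 5th.

5th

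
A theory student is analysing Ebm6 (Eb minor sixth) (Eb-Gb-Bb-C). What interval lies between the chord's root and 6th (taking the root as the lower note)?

The root is Eb and the 6th is C.
Eb up to C spans 6 letter names and 9 semitones — a major sixth.

M6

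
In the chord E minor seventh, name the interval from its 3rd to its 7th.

Em7: E, G, B, D.
3rd = G; 7th = D.
Counting 5 letters and 7 half steps from G gives a perfect fifth.

perfect fifth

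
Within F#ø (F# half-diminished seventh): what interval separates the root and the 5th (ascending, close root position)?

diminished 5th

Spelling the chord: F#-A-C-E.
So we need the interval from F# up to C.
From F# to C: 6 semitones over a fifth = diminished.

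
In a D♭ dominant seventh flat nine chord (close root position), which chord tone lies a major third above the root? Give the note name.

F

Spelling the chord: D♭, F, A♭, C♭, E𝄫.
The root is D♭. A major third above D♭ is F.
F is the chord's 3rd.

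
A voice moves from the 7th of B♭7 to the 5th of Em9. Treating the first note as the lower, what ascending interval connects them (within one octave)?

B♭7 has A♭ as its 7th, and Em9 has B as its 5th.
2 letter names make it a second; at 3 semitones (a half step wider than major) the quality is augmented.

augmented second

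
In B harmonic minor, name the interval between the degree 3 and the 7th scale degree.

B harmonic minor: B C# D E F# G A#.
The degree 3 is D and the degree 7 is A#.
D up to A# is 8 semitones, a half step wider than a perfect fifth, so the interval is augmented.

augmented 5th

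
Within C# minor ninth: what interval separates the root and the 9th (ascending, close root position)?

The chord tones of C#min9 are C#-E-G#-B-D#.
The root is C# and the 9th is D#.
C# up to D# spans 9 letter names and 14 semitones — a major ninth.

M9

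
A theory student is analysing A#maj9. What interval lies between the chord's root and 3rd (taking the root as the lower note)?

M3

A#maj9 (A# major ninth): A# C## E# G## B#.
So we need the interval from A# up to C##.
From A# to C## is 4 semitones, exactly the major third.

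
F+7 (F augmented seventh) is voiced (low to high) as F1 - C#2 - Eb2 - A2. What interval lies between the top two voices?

Those voices are Eb2 and A2.
From Eb to A: 6 semitones over a fourth = augmented.

augmented fourth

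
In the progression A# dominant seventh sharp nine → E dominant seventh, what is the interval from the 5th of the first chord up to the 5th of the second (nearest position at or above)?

A# dominant seventh sharp nine has E# as its 5th, and E dominant seventh has B as its 5th.
From E# to B: 6 semitones over a fifth = diminished.

diminished fifth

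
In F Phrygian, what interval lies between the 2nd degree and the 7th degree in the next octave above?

major thirteenth

The scale runs F Gb Ab Bb C Db Eb.
The 2nd degree is Gb and the 7th scale degree (up an octave) is Eb.
Counting 13 letters and 21 half steps from Gb gives a major thirteenth.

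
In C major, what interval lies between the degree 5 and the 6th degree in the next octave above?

C major: C D E F G A B.
The degree 5 is G and the degree 6 (up an octave) is A.
From G to A is 14 semitones, exactly the major ninth.

M9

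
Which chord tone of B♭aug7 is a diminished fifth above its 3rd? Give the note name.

Ab

The chord tones of B♭7#5 (B♭ augmented seventh) are B♭, D, F♯, A♭.
The 3rd is D. A diminished fifth above D is A♭.
A♭ is the chord's 7th.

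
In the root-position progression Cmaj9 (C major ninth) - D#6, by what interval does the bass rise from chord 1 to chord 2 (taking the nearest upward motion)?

augmented second

The roots are C and D#.
C up to D# is 3 semitones, a half step wider than a major second, so the interval is augmented.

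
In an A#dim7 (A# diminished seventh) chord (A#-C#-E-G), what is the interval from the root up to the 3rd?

The root is A# and the 3rd is C#.
From A# to C#: 3 semitones over a third = minor.

minor third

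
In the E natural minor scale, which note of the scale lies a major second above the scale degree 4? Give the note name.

B

The scale is E F# G A B C D.
The scale degree 4 is A; a major second above that is B — scale degree 5.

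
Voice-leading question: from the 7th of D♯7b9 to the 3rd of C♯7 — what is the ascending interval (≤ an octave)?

major 3rd

The 7th of D♯7b9 is C♯; the 3rd of C♯7 is E♯.
From C♯ to E♯ is 4 semitones, exactly the major third.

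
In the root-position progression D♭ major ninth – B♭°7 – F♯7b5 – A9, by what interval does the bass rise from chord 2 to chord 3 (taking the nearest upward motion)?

The roots are B♭ and F♯.
5 letter names make it a fifth; at 8 semitones (a half step wider than perfect) the quality is augmented.

augmented 5th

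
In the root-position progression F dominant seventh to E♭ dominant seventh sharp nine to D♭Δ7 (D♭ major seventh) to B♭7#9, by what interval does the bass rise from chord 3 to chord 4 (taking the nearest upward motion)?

M6

The roots are D♭ and B♭.
D♭ up to B♭ spans 6 letter names and 9 semitones — a major sixth.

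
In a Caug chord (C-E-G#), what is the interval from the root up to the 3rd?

That puts C below E.
Counting 3 letters and 4 half steps from C gives a major third.

M3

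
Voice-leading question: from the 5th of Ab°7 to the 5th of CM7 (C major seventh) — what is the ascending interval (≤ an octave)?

Ab°7 has Ebb as its 5th, and CM7 (C major seventh) has G as its 5th.
Ebb up to G is 5 semitones, a half step wider than a major third, so the interval is augmented.

augmented third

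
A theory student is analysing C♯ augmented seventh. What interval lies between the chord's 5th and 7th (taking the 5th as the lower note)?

The chord tones of C♯+7 (C♯ augmented seventh) are C♯, E♯, G𝄪, B.
So we need the interval from G𝄪 up to B.
G𝄪 up to B is 2 semitones, a whole step narrower than a major third, so the interval is diminished.

diminished third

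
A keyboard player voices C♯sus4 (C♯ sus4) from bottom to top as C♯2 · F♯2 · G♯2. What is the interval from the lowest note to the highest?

The outer voices are C♯2 and G♯2.
Counting 5 letters and 7 half steps from C♯ gives a perfect fifth.

perfect fifth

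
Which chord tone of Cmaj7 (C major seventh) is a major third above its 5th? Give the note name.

The chord tones of CM7 are C E G B.
The 5th is G. A major third above G is B.
B is the chord's 7th.

B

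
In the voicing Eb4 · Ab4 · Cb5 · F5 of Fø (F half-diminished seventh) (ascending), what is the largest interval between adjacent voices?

Adjacent intervals: Eb4→Ab4 = perfect fourth; Ab4→Cb5 = minor third; Cb5→F5 = augmented fourth.
The largest is Cb5 to F5, an augmented fourth (6 semitones).

augmented 4th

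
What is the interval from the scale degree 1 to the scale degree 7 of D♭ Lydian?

major seventh

The scale runs D♭ E♭ F G A♭ B♭ C.
That puts D♭ below C.
D♭ up to C spans 7 letter names and 11 semitones — a major seventh.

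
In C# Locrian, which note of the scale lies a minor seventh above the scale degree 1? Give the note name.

B

The scale is C# D E F# G A B.
The scale degree 1 is C#; a minor seventh above that is B — scale degree 7.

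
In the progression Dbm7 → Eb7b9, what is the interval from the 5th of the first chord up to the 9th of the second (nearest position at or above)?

The 5th of Dbm7 is Ab; the 9th of Eb7b9 is Fb.
Ab up to Fb is 8 semitones, a half step narrower than a major sixth, so the interval is minor.

m6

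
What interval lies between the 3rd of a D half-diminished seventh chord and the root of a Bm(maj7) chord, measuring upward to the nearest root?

augmented fourth

D half-diminished seventh has F as its 3rd, and Bm(maj7) has B as its root.
4 letter names make it a fourth; at 6 semitones (a half step wider than perfect) the quality is augmented.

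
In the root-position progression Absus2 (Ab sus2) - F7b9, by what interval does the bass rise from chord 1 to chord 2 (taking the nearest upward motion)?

major sixth

The roots are Ab and F.
From Ab to F is 9 semitones, exactly the major sixth.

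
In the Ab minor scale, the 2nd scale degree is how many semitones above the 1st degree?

2

The scale is Ab Bb Cb Db Eb Fb Gb.
Ab up to Bb is a major second — 2 semitones.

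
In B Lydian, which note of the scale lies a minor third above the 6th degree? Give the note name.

The scale is B C# D# E# F# G# A#.
The 6th degree is G#; a minor third above that is B — scale degree 1.

B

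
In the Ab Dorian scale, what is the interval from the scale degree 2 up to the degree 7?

Ab dorian: Ab Bb Cb Db Eb F Gb.
So we need the interval from Bb up to Gb.
From Bb to Gb: 8 semitones over a sixth = minor.

minor sixth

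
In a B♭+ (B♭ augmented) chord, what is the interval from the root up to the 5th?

B♭aug is spelled B♭, D, F♯.
The root is B♭ and the 5th is F♯.
From B♭ to F♯: 8 semitones over a fifth = augmented.

augmented fifth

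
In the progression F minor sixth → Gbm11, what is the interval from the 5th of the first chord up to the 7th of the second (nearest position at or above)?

diminished 4th

The 5th of F minor sixth is C; the 7th of Gbm11 is Fb.
From C to Fb: 4 semitones over a fourth = diminished.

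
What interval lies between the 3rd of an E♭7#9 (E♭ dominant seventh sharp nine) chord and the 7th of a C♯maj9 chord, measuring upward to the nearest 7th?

A3

The 3rd of E♭7#9 (E♭ dominant seventh sharp nine) is G; the 7th of C♯maj9 is B♯.
G up to B♯ is 5 semitones, a half step wider than a major third, so the interval is augmented.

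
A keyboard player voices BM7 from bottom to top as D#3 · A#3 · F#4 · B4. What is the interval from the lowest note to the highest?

minor 13th

The outer voices are D#3 and B4.
13 letter names make it a thirteenth; at 20 semitones (a half step narrower than major) the quality is minor.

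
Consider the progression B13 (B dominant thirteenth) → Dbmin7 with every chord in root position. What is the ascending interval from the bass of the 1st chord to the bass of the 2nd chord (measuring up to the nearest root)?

diminished third

The roots are B and Db.
B up to Db is 2 semitones, a whole step narrower than a major third, so the interval is diminished.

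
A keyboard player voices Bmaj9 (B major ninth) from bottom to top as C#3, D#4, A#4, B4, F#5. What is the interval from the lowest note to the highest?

The outer voices are C#3 and F#5.
C# up to F# spans 18 letter names and 29 semitones — a perfect 18th.

perfect 18th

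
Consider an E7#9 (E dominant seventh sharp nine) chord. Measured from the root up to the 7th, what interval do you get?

minor seventh

E dominant seventh sharp nine: E–G#–B–D–F##.
So we need the interval from E up to D.
E up to D is 10 semitones, a half step narrower than a major seventh, so the interval is minor.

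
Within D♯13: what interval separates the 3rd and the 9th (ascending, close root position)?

minor seventh

The chord tones of D♯13 (D♯ dominant thirteenth) are D♯–F𝄪–A♯–C♯–E♯–B♯.
3rd = F𝄪; 9th = E♯.
From F𝄪 to E♯: 10 semitones over a seventh = minor.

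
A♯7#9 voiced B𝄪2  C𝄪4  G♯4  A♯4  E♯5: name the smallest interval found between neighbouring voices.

Adjacent intervals: B𝄪2→C𝄪4 = minor ninth; C𝄪4→G♯4 = diminished fifth; G♯4→A♯4 = major second; A♯4→E♯5 = perfect fifth.
The smallest is G♯4 to A♯4, a major second (2 semitones).

major 2nd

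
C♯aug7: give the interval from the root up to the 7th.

minor seventh

C♯ augmented seventh is spelled C♯-E♯-G𝄪-B.
Root = C♯; 7th = B.
From C♯ to B: 10 semitones over a seventh = minor.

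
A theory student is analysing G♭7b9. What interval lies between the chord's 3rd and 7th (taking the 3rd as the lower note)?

The chord tones of G♭ dominant seventh flat nine are G♭, B♭, D♭, F♭, A𝄫.
The 3rd is B♭ and the 7th is F♭.
5 letter names make it a fifth; at 6 semitones (a half step narrower than perfect) the quality is diminished.
That tritone between 3rd and 7th is what gives the dominant seventh its pull toward resolution.

diminished fifth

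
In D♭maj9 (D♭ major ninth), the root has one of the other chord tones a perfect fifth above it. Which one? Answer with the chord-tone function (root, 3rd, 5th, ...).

5th

D♭maj9: D♭, F, A♭, C, E♭.
The root is D♭. A perfect fifth above D♭ is A♭.
A♭ is the chord's 5th.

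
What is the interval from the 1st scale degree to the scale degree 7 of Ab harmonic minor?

Ab harmonic minor: Ab Bb Cb Db Eb Fb G.
So we need the interval from Ab up to G.
From Ab to G is 11 semitones, exactly the major seventh.

major seventh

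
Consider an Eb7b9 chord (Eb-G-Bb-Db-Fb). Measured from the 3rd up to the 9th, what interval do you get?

That puts G below Fb.
G up to Fb is 9 semitones, a whole step narrower than a major seventh, so the interval is diminished.

diminished 7th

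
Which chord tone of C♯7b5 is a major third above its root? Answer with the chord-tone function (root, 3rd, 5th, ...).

3rd

C♯7b5 is spelled C♯, E♯, G, B.
The root is C♯. A major third above C♯ is E♯.
E♯ is the chord's 3rd.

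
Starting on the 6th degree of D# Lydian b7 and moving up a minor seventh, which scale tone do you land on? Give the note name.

The scale is D# E# F## G## A# B# C#.
The 6th degree is B#; a minor seventh above that is A# — scale degree 5.

A#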